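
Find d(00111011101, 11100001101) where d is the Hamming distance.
XOR = 11011010000, count of 1s = 5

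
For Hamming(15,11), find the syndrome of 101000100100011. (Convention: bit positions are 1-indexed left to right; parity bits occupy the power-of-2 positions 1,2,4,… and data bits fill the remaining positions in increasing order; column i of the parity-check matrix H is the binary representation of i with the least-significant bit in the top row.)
Syndrome s = H · r^T (mod 2), r = 101000100100011:
  s[0] = (101010101010101)·(101000100100011) mod 2 = 1+0+1+0+0+0+1+0+0+0+0+0+0+0+1 mod 2 = 0
  s[1] = (011001100110011)·(101000100100011) mod 2 = 0+0+1+0+0+0+1+0+0+1+0+0+0+1+1 mod 2 = 1
  s[2] = (000111100001111)·(101000100100011) mod 2 = 0+0+0+0+0+0+1+0+0+0+0+0+0+1+1 mod 2 = 1
  s[3] = (000000011111111)·(101000100100011) mod 2 = 0+0+0+0+0+0+0+0+0+1+0+0+0+1+1 mod 2 = 1
Syndrome = 0111
Non-zero syndrome: error at position 14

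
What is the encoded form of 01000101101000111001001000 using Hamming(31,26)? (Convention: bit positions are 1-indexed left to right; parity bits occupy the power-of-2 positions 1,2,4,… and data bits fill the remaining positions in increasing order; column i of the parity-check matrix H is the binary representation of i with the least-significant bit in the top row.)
Codeword c = d · G (mod 2), d = 01000101101000111001001000:
  c[0] = d·G[:,0] = (01000101101000111001001000)·(11011010101101010101010101) mod 2 = 0+1+0+0+0+0+0+0+1+0+1+0+0+0+0+1+0+0+0+1+0+0+0+0+0+0 mod 2 = 1
  c[1] = d·G[:,1] = (01000101101000111001001000)·(10110110011011001100110011) mod 2 = 0+0+0+0+0+1+0+0+0+0+1+0+0+0+0+0+1+0+0+0+0+0+0+0+0+0 mod 2 = 1
  c[2] = d·G[:,2] = (01000101101000111001001000)·(10000000000000000000000000) mod 2 = 0+0+0+0+0+0+0+0+0+0+0+0+0+0+0+0+0+0+0+0+0+0+0+0+0+0 mod 2 = 0
  c[3] = d·G[:,3] = (01000101101000111001001000)·(01110001111000111100001111) mod 2 = 0+1+0+0+0+0+0+1+1+0+1+0+0+0+1+1+1+0+0+0+0+0+1+0+0+0 mod 2 = 0
  c[4] = d·G[:,4] = (01000101101000111001001000)·(01000000000000000000000000) mod 2 = 0+1+0+0+0+0+0+0+0+0+0+0+0+0+0+0+0+0+0+0+0+0+0+0+0+0 mod 2 = 1
  c[5] = d·G[:,5] = (01000101101000111001001000)·(00100000000000000000000000) mod 2 = 0+0+0+0+0+0+0+0+0+0+0+0+0+0+0+0+0+0+0+0+0+0+0+0+0+0 mod 2 = 0
  c[6] = d·G[:,6] = (01000101101000111001001000)·(00010000000000000000000000) mod 2 = 0+0+0+0+0+0+0+0+0+0+0+0+0+0+0+0+0+0+0+0+0+0+0+0+0+0 mod 2 = 0
  c[7] = d·G[:,7] = (01000101101000111001001000)·(00001111111000000011111111) mod 2 = 0+0+0+0+0+1+0+1+1+0+1+0+0+0+0+0+0+0+0+1+0+0+1+0+0+0 mod 2 = 0
  c[8] = d·G[:,8] = (01000101101000111001001000)·(00001000000000000000000000) mod 2 = 0+0+0+0+0+0+0+0+0+0+0+0+0+0+0+0+0+0+0+0+0+0+0+0+0+0 mod 2 = 0
  c[9] = d·G[:,9] = (01000101101000111001001000)·(00000100000000000000000000) mod 2 = 0+0+0+0+0+1+0+0+0+0+0+0+0+0+0+0+0+0+0+0+0+0+0+0+0+0 mod 2 = 1
  c[10] = d·G[:,10] = (01000101101000111001001000)·(00000010000000000000000000) mod 2 = 0+0+0+0+0+0+0+0+0+0+0+0+0+0+0+0+0+0+0+0+0+0+0+0+0+0 mod 2 = 0
  c[11] = d·G[:,11] = (01000101101000111001001000)·(00000001000000000000000000) mod 2 = 0+0+0+0+0+0+0+1+0+0+0+0+0+0+0+0+0+0+0+0+0+0+0+0+0+0 mod 2 = 1
  c[12] = d·G[:,12] = (01000101101000111001001000)·(00000000100000000000000000) mod 2 = 0+0+0+0+0+0+0+0+1+0+0+0+0+0+0+0+0+0+0+0+0+0+0+0+0+0 mod 2 = 1
  c[13] = d·G[:,13] = (01000101101000111001001000)·(00000000010000000000000000) mod 2 = 0+0+0+0+0+0+0+0+0+0+0+0+0+0+0+0+0+0+0+0+0+0+0+0+0+0 mod 2 = 0
  c[14] = d·G[:,14] = (01000101101000111001001000)·(00000000001000000000000000) mod 2 = 0+0+0+0+0+0+0+0+0+0+1+0+0+0+0+0+0+0+0+0+0+0+0+0+0+0 mod 2 = 1
  c[15] = d·G[:,15] = (01000101101000111001001000)·(00000000000111111111111111) mod 2 = 0+0+0+0+0+0+0+0+0+0+0+0+0+0+1+1+1+0+0+1+0+0+1+0+0+0 mod 2 = 1
  c[16] = d·G[:,16] = (01000101101000111001001000)·(00000000000100000000000000) mod 2 = 0+0+0+0+0+0+0+0+0+0+0+0+0+0+0+0+0+0+0+0+0+0+0+0+0+0 mod 2 = 0
  c[17] = d·G[:,17] = (01000101101000111001001000)·(00000000000010000000000000) mod 2 = 0+0+0+0+0+0+0+0+0+0+0+0+0+0+0+0+0+0+0+0+0+0+0+0+0+0 mod 2 = 0
  c[18] = d·G[:,18] = (01000101101000111001001000)·(00000000000001000000000000) mod 2 = 0+0+0+0+0+0+0+0+0+0+0+0+0+0+0+0+0+0+0+0+0+0+0+0+0+0 mod 2 = 0
  c[19] = d·G[:,19] = (01000101101000111001001000)·(00000000000000100000000000) mod 2 = 0+0+0+0+0+0+0+0+0+0+0+0+0+0+1+0+0+0+0+0+0+0+0+0+0+0 mod 2 = 1
  c[20] = d·G[:,20] = (01000101101000111001001000)·(00000000000000010000000000) mod 2 = 0+0+0+0+0+0+0+0+0+0+0+0+0+0+0+1+0+0+0+0+0+0+0+0+0+0 mod 2 = 1
  c[21] = d·G[:,21] = (01000101101000111001001000)·(00000000000000001000000000) mod 2 = 0+0+0+0+0+0+0+0+0+0+0+0+0+0+0+0+1+0+0+0+0+0+0+0+0+0 mod 2 = 1
  c[22] = d·G[:,22] = (01000101101000111001001000)·(00000000000000000100000000) mod 2 = 0+0+0+0+0+0+0+0+0+0+0+0+0+0+0+0+0+0+0+0+0+0+0+0+0+0 mod 2 = 0
  c[23] = d·G[:,23] = (01000101101000111001001000)·(00000000000000000010000000) mod 2 = 0+0+0+0+0+0+0+0+0+0+0+0+0+0+0+0+0+0+0+0+0+0+0+0+0+0 mod 2 = 0
  c[24] = d·G[:,24] = (01000101101000111001001000)·(00000000000000000001000000) mod 2 = 0+0+0+0+0+0+0+0+0+0+0+0+0+0+0+0+0+0+0+1+0+0+0+0+0+0 mod 2 = 1
  c[25] = d·G[:,25] = (01000101101000111001001000)·(00000000000000000000100000) mod 2 = 0+0+0+0+0+0+0+0+0+0+0+0+0+0+0+0+0+0+0+0+0+0+0+0+0+0 mod 2 = 0
  c[26] = d·G[:,26] = (01000101101000111001001000)·(00000000000000000000010000) mod 2 = 0+0+0+0+0+0+0+0+0+0+0+0+0+0+0+0+0+0+0+0+0+0+0+0+0+0 mod 2 = 0
  c[27] = d·G[:,27] = (01000101101000111001001000)·(00000000000000000000001000) mod 2 = 0+0+0+0+0+0+0+0+0+0+0+0+0+0+0+0+0+0+0+0+0+0+1+0+0+0 mod 2 = 1
  c[28] = d·G[:,28] = (01000101101000111001001000)·(00000000000000000000000100) mod 2 = 0+0+0+0+0+0+0+0+0+0+0+0+0+0+0+0+0+0+0+0+0+0+0+0+0+0 mod 2 = 0
  c[29] = d·G[:,29] = (01000101101000111001001000)·(00000000000000000000000010) mod 2 = 0+0+0+0+0+0+0+0+0+0+0+0+0+0+0+0+0+0+0+0+0+0+0+0+0+0 mod 2 = 0
  c[30] = d·G[:,30] = (01000101101000111001001000)·(00000000000000000000000001) mod 2 = 0+0+0+0+0+0+0+0+0+0+0+0+0+0+0+0+0+0+0+0+0+0+0+0+0+0 mod 2 = 0
Codeword = 1100100001011011000111001001000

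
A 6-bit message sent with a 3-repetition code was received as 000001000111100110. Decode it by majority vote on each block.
Split into 3-bit blocks and majority-vote each:
  block 1 = 000: 0 ones, 3 zeros → 0
  block 2 = 001: 1 ones, 2 zeros → 0
  block 3 = 000: 0 ones, 3 zeros → 0
  block 4 = 111: 3 ones, 0 zeros → 1
  block 5 = 100: 1 ones, 2 zeros → 0
  block 6 = 110: 2 ones, 1 zeros → 1
Decoded = 000101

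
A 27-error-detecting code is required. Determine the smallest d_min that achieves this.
Detecting e errors requires d_min ≥ e + 1 = 27 + 1 = 28.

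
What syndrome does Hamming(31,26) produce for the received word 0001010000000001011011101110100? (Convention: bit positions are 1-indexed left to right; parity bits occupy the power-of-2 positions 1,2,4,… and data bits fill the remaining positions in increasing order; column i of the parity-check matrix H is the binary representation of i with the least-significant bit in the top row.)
Syndrome s = H · r^T (mod 2), r = 0001010000000001011011101110100:
  s[0] = (1010101010101010101010101010101)·(0001010000000001011011101110100) mod 2 = 0+0+0+0+0+0+0+0+0+0+0+0+0+0+0+0+0+0+1+0+1+0+1+0+1+0+1+0+1+0+0 mod 2 = 0
  s[1] = (0110011001100110011001100110011)·(0001010000000001011011101110100) mod 2 = 0+0+0+0+0+1+0+0+0+0+0+0+0+0+0+0+0+1+1+0+0+1+1+0+0+1+1+0+0+0+0 mod 2 = 1
  s[2] = (0001111000011110000111100001111)·(0001010000000001011011101110100) mod 2 = 0+0+0+1+0+1+0+0+0+0+0+0+0+0+0+0+0+0+0+0+1+1+1+0+0+0+0+0+1+0+0 mod 2 = 0
  s[3] = (0000000111111110000000011111111)·(0001010000000001011011101110100) mod 2 = 0+0+0+0+0+0+0+0+0+0+0+0+0+0+0+0+0+0+0+0+0+0+0+0+1+1+1+0+1+0+0 mod 2 = 0
  s[4] = (0000000000000001111111111111111)·(0001010000000001011011101110100) mod 2 = 0+0+0+0+0+0+0+0+0+0+0+0+0+0+0+1+0+1+1+0+1+1+1+0+1+1+1+0+1+0+0 mod 2 = 0
Syndrome = 01000
Non-zero syndrome: error at position 2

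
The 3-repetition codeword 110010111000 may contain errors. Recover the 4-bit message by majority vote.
Split into 3-bit blocks and majority-vote each:
  block 1 = 110: 2 ones, 1 zeros → 1
  block 2 = 010: 1 ones, 2 zeros → 0
  block 3 = 111: 3 ones, 0 zeros → 1
  block 4 = 000: 0 ones, 3 zeros → 0
Decoded = 1010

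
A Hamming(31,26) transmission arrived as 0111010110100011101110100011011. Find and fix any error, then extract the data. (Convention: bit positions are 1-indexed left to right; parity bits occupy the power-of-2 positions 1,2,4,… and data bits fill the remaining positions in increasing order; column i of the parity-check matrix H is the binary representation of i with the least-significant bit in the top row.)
Syndrome s = H · r^T (mod 2), r = 0111010110100011101110100011011:
  s[0] = (1010101010101010101010101010101)·(0111010110100011101110100011011) mod 2 = 0+0+1+0+0+0+0+0+1+0+1+0+0+0+1+0+1+0+1+0+1+0+1+0+0+0+1+0+0+0+1 mod 2 = 0
  s[1] = (0110011001100110011001100110011)·(0111010110100011101110100011011) mod 2 = 0+1+1+0+0+1+0+0+0+0+1+0+0+0+1+0+0+0+1+0+0+0+1+0+0+0+1+0+0+1+1 mod 2 = 0
  s[2] = (0001111000011110000111100001111)·(0111010110100011101110100011011) mod 2 = 0+0+0+1+0+1+0+0+0+0+0+0+0+0+1+0+0+0+0+1+1+0+1+0+0+0+0+1+0+1+1 mod 2 = 1
  s[3] = (0000000111111110000000011111111)·(0111010110100011101110100011011) mod 2 = 0+0+0+0+0+0+0+1+1+0+1+0+0+0+1+0+0+0+0+0+0+0+0+0+0+0+1+1+0+1+1 mod 2 = 0
  s[4] = (0000000000000001111111111111111)·(0111010110100011101110100011011) mod 2 = 0+0+0+0+0+0+0+0+0+0+0+0+0+0+0+1+1+0+1+1+1+0+1+0+0+0+1+1+0+1+1 mod 2 = 0
Syndrome = 00100
Column 4 of H equals this syndrome → error at bit 4 (1-indexed).
Flip bit 4: 0111010110100011101110100011011 → 0110010110100011101110100011011
Extract data bits at positions {3,5,6,7,9,10,11,12,13,14,15,17,18,19,20,21,22,23,24,25,26,27,28,29,30,31}: 10101010001101110100011011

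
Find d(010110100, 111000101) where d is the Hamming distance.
XOR = 101110001, count of 1s = 5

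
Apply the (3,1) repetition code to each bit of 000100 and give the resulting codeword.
Repeat each bit 3× and concatenate:
0→000  0→000  0→000  1→111  0→000  0→000
Codeword = 000000000111000000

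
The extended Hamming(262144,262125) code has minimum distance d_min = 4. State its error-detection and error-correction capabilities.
Detection only: up to d_min − 1 = 3 errors.
Correction: up to ⌊(d_min − 1)/2⌋ = ⌊3/2⌋ = 1 errors.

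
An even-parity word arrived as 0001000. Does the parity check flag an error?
Sum of received bits: 0+0+0+1+0+0+0 = 1; 1 mod 2 = 1. Result is 1 ≠ 0 → error detected.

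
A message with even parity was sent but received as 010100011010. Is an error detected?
Sum of received bits: 0+1+0+1+0+0+0+1+1+0+1+0 = 5; 5 mod 2 = 1. Result is 1 ≠ 0 → error detected.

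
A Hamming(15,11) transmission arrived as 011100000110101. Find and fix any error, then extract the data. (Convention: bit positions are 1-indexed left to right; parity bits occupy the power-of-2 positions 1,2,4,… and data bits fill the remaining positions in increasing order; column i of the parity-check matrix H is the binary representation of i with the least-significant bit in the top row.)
Syndrome s = H · r^T (mod 2), r = 011100000110101:
  s[0] = (101010101010101)·(011100000110101) mod 2 = 0+0+1+0+0+0+0+0+0+0+1+0+1+0+1 mod 2 = 0
  s[1] = (011001100110011)·(011100000110101) mod 2 = 0+1+1+0+0+0+0+0+0+1+1+0+0+0+1 mod 2 = 1
  s[2] = (000111100001111)·(011100000110101) mod 2 = 0+0+0+1+0+0+0+0+0+0+0+0+1+0+1 mod 2 = 1
  s[3] = (000000011111111)·(011100000110101) mod 2 = 0+0+0+0+0+0+0+0+0+1+1+0+1+0+1 mod 2 = 0
Syndrome = 0110
Column 6 of H equals this syndrome → error at bit 6 (1-indexed).
Flip bit 6: 011100000110101 → 011101000110101
Extract data bits at positions {3,5,6,7,9,10,11,12,13,14,15}: 10100110101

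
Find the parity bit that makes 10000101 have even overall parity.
Sum of data bits: 1+0+0+0+0+1+0+1 = 3.
3 mod 2 = 1, so parity bit = 1.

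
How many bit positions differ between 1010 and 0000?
XOR = 1010, count of 1s = 2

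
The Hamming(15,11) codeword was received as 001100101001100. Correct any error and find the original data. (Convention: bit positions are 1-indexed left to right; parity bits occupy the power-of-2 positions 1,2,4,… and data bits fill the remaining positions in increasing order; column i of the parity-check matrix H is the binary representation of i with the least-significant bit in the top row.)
Syndrome s = H · r^T (mod 2), r = 001100101001100:
  s[0] = (101010101010101)·(001100101001100) mod 2 = 0+0+1+0+0+0+1+0+1+0+0+0+1+0+0 mod 2 = 0
  s[1] = (011001100110011)·(001100101001100) mod 2 = 0+0+1+0+0+0+1+0+0+0+0+0+0+0+0 mod 2 = 0
  s[2] = (000111100001111)·(001100101001100) mod 2 = 0+0+0+1+0+0+1+0+0+0+0+1+1+0+0 mod 2 = 0
  s[3] = (000000011111111)·(001100101001100) mod 2 = 0+0+0+0+0+0+0+0+1+0+0+1+1+0+0 mod 2 = 1
Syndrome = 0001
Column 8 of H equals this syndrome → error at bit 8 (1-indexed).
Flip bit 8: 001100101001100 → 001100111001100
Extract data bits at positions {3,5,6,7,9,10,11,12,13,14,15}: 10011001100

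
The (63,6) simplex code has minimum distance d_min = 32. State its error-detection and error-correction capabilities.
Detection only: up to d_min − 1 = 31 errors.
Correction: up to ⌊(d_min − 1)/2⌋ = ⌊31/2⌋ = 15 errors.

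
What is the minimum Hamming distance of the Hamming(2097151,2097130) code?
d_min = 3 (every single-error-correcting Hamming code has d_min = 3).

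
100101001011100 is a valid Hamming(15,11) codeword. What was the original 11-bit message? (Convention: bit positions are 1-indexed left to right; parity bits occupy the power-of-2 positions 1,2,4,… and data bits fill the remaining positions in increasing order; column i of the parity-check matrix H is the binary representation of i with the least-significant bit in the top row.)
Parity bits occupy power-of-2 positions; data bits are at positions {3,5,6,7,9,10,11,12,13,14,15} (1-indexed).
Extract: c[3]=0 c[5]=0 c[6]=1 c[7]=0 c[9]=1 c[10]=0 c[11]=1 c[12]=1 c[13]=1 c[14]=0 c[15]=0
Data = 00101011100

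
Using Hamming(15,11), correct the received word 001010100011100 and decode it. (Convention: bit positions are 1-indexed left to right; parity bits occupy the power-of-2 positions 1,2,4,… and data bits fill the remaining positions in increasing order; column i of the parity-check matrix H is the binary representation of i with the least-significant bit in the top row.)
Syndrome s = H · r^T (mod 2), r = 001010100011100:
  s[0] = (101010101010101)·(001010100011100) mod 2 = 0+0+1+0+1+0+1+0+0+0+1+0+1+0+0 mod 2 = 1
  s[1] = (011001100110011)·(001010100011100) mod 2 = 0+0+1+0+0+0+1+0+0+0+1+0+0+0+0 mod 2 = 1
  s[2] = (000111100001111)·(001010100011100) mod 2 = 0+0+0+0+1+0+1+0+0+0+0+1+1+0+0 mod 2 = 0
  s[3] = (000000011111111)·(001010100011100) mod 2 = 0+0+0+0+0+0+0+0+0+0+1+1+1+0+0 mod 2 = 1
Syndrome = 1101
Column 11 of H equals this syndrome → error at bit 11 (1-indexed).
Flip bit 11: 001010100011100 → 001010100001100
Extract data bits at positions {3,5,6,7,9,10,11,12,13,14,15}: 11010001100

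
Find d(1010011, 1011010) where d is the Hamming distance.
XOR = 0001001, count of 1s = 2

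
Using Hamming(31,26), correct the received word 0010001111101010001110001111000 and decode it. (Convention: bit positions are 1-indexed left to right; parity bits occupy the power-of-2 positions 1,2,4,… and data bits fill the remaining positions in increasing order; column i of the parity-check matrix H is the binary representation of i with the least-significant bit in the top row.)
Syndrome s = H · r^T (mod 2), r = 0010001111101010001110001111000:
  s[0] = (1010101010101010101010101010101)·(0010001111101010001110001111000) mod 2 = 0+0+1+0+0+0+1+0+1+0+1+0+1+0+1+0+0+0+1+0+1+0+0+0+1+0+1+0+0+0+0 mod 2 = 0
  s[1] = (0110011001100110011001100110011)·(0010001111101010001110001111000) mod 2 = 0+0+1+0+0+0+1+0+0+1+1+0+0+0+1+0+0+0+1+0+0+0+0+0+0+1+1+0+0+0+0 mod 2 = 0
  s[2] = (0001111000011110000111100001111)·(0010001111101010001110001111000) mod 2 = 0+0+0+0+0+0+1+0+0+0+0+0+1+0+1+0+0+0+0+1+1+0+0+0+0+0+0+1+0+0+0 mod 2 = 0
  s[3] = (0000000111111110000000011111111)·(0010001111101010001110001111000) mod 2 = 0+0+0+0+0+0+0+1+1+1+1+0+1+0+1+0+0+0+0+0+0+0+0+0+1+1+1+1+0+0+0 mod 2 = 0
  s[4] = (0000000000000001111111111111111)·(0010001111101010001110001111000) mod 2 = 0+0+0+0+0+0+0+0+0+0+0+0+0+0+0+0+0+0+1+1+1+0+0+0+1+1+1+1+0+0+0 mod 2 = 1
Syndrome = 00001
Column 16 of H equals this syndrome → error at bit 16 (1-indexed).
Flip bit 16: 0010001111101010001110001111000 → 0010001111101011001110001111000
Extract data bits at positions {3,5,6,7,9,10,11,12,13,14,15,17,18,19,20,21,22,23,24,25,26,27,28,29,30,31}: 10011110101001110001111000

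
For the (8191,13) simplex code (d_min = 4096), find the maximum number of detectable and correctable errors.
Detection only: up to d_min − 1 = 4095 errors.
Correction: up to ⌊(d_min − 1)/2⌋ = ⌊4095/2⌋ = 2047 errors.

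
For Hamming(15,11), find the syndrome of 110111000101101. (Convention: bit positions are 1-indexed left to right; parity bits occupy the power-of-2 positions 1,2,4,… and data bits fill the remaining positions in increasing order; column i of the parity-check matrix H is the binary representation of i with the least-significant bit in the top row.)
Syndrome s = H · r^T (mod 2), r = 110111000101101:
  s[0] = (101010101010101)·(110111000101101) mod 2 = 1+0+0+0+1+0+0+0+0+0+0+0+1+0+1 mod 2 = 0
  s[1] = (011001100110011)·(110111000101101) mod 2 = 0+1+0+0+0+1+0+0+0+1+0+0+0+0+1 mod 2 = 0
  s[2] = (000111100001111)·(110111000101101) mod 2 = 0+0+0+1+1+1+0+0+0+0+0+1+1+0+1 mod 2 = 0
  s[3] = (000000011111111)·(110111000101101) mod 2 = 0+0+0+0+0+0+0+0+0+1+0+1+1+0+1 mod 2 = 0
Syndrome = 0000
s = 0: no error detected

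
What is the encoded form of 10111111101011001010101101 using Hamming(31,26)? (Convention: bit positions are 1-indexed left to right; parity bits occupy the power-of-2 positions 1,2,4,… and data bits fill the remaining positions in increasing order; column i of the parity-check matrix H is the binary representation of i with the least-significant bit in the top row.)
Codeword c = d · G (mod 2), d = 10111111101011001010101101:
  c[0] = d·G[:,0] = (10111111101011001010101101)·(11011010101101010101010101) mod 2 = 1+0+0+1+1+0+1+0+1+0+1+0+0+1+0+0+0+0+0+0+0+0+0+1+0+1 mod 2 = 1
  c[1] = d·G[:,1] = (10111111101011001010101101)·(10110110011011001100110011) mod 2 = 1+0+1+1+0+1+1+0+0+0+1+0+1+1+0+0+1+0+0+0+1+0+0+0+0+1 mod 2 = 1
  c[2] = d·G[:,2] = (10111111101011001010101101)·(10000000000000000000000000) mod 2 = 1+0+0+0+0+0+0+0+0+0+0+0+0+0+0+0+0+0+0+0+0+0+0+0+0+0 mod 2 = 1
  c[3] = d·G[:,3] = (10111111101011001010101101)·(01110001111000111100001111) mod 2 = 0+0+1+1+0+0+0+1+1+0+1+0+0+0+0+0+1+0+0+0+0+0+1+1+0+1 mod 2 = 1
  c[4] = d·G[:,4] = (10111111101011001010101101)·(01000000000000000000000000) mod 2 = 0+0+0+0+0+0+0+0+0+0+0+0+0+0+0+0+0+0+0+0+0+0+0+0+0+0 mod 2 = 0
  c[5] = d·G[:,5] = (10111111101011001010101101)·(00100000000000000000000000) mod 2 = 0+0+1+0+0+0+0+0+0+0+0+0+0+0+0+0+0+0+0+0+0+0+0+0+0+0 mod 2 = 1
  c[6] = d·G[:,6] = (10111111101011001010101101)·(00010000000000000000000000) mod 2 = 0+0+0+1+0+0+0+0+0+0+0+0+0+0+0+0+0+0+0+0+0+0+0+0+0+0 mod 2 = 1
  c[7] = d·G[:,7] = (10111111101011001010101101)·(00001111111000000011111111) mod 2 = 0+0+0+0+1+1+1+1+1+0+1+0+0+0+0+0+0+0+1+0+1+0+1+1+0+1 mod 2 = 1
  c[8] = d·G[:,8] = (10111111101011001010101101)·(00001000000000000000000000) mod 2 = 0+0+0+0+1+0+0+0+0+0+0+0+0+0+0+0+0+0+0+0+0+0+0+0+0+0 mod 2 = 1
  c[9] = d·G[:,9] = (10111111101011001010101101)·(00000100000000000000000000) mod 2 = 0+0+0+0+0+1+0+0+0+0+0+0+0+0+0+0+0+0+0+0+0+0+0+0+0+0 mod 2 = 1
  c[10] = d·G[:,10] = (10111111101011001010101101)·(00000010000000000000000000) mod 2 = 0+0+0+0+0+0+1+0+0+0+0+0+0+0+0+0+0+0+0+0+0+0+0+0+0+0 mod 2 = 1
  c[11] = d·G[:,11] = (10111111101011001010101101)·(00000001000000000000000000) mod 2 = 0+0+0+0+0+0+0+1+0+0+0+0+0+0+0+0+0+0+0+0+0+0+0+0+0+0 mod 2 = 1
  c[12] = d·G[:,12] = (10111111101011001010101101)·(00000000100000000000000000) mod 2 = 0+0+0+0+0+0+0+0+1+0+0+0+0+0+0+0+0+0+0+0+0+0+0+0+0+0 mod 2 = 1
  c[13] = d·G[:,13] = (10111111101011001010101101)·(00000000010000000000000000) mod 2 = 0+0+0+0+0+0+0+0+0+0+0+0+0+0+0+0+0+0+0+0+0+0+0+0+0+0 mod 2 = 0
  c[14] = d·G[:,14] = (10111111101011001010101101)·(00000000001000000000000000) mod 2 = 0+0+0+0+0+0+0+0+0+0+1+0+0+0+0+0+0+0+0+0+0+0+0+0+0+0 mod 2 = 1
  c[15] = d·G[:,15] = (10111111101011001010101101)·(00000000000111111111111111) mod 2 = 0+0+0+0+0+0+0+0+0+0+0+0+1+1+0+0+1+0+1+0+1+0+1+1+0+1 mod 2 = 0
  c[16] = d·G[:,16] = (10111111101011001010101101)·(00000000000100000000000000) mod 2 = 0+0+0+0+0+0+0+0+0+0+0+0+0+0+0+0+0+0+0+0+0+0+0+0+0+0 mod 2 = 0
  c[17] = d·G[:,17] = (10111111101011001010101101)·(00000000000010000000000000) mod 2 = 0+0+0+0+0+0+0+0+0+0+0+0+1+0+0+0+0+0+0+0+0+0+0+0+0+0 mod 2 = 1
  c[18] = d·G[:,18] = (10111111101011001010101101)·(00000000000001000000000000) mod 2 = 0+0+0+0+0+0+0+0+0+0+0+0+0+1+0+0+0+0+0+0+0+0+0+0+0+0 mod 2 = 1
  c[19] = d·G[:,19] = (10111111101011001010101101)·(00000000000000100000000000) mod 2 = 0+0+0+0+0+0+0+0+0+0+0+0+0+0+0+0+0+0+0+0+0+0+0+0+0+0 mod 2 = 0
  c[20] = d·G[:,20] = (10111111101011001010101101)·(00000000000000010000000000) mod 2 = 0+0+0+0+0+0+0+0+0+0+0+0+0+0+0+0+0+0+0+0+0+0+0+0+0+0 mod 2 = 0
  c[21] = d·G[:,21] = (10111111101011001010101101)·(00000000000000001000000000) mod 2 = 0+0+0+0+0+0+0+0+0+0+0+0+0+0+0+0+1+0+0+0+0+0+0+0+0+0 mod 2 = 1
  c[22] = d·G[:,22] = (10111111101011001010101101)·(00000000000000000100000000) mod 2 = 0+0+0+0+0+0+0+0+0+0+0+0+0+0+0+0+0+0+0+0+0+0+0+0+0+0 mod 2 = 0
  c[23] = d·G[:,23] = (10111111101011001010101101)·(00000000000000000010000000) mod 2 = 0+0+0+0+0+0+0+0+0+0+0+0+0+0+0+0+0+0+1+0+0+0+0+0+0+0 mod 2 = 1
  c[24] = d·G[:,24] = (10111111101011001010101101)·(00000000000000000001000000) mod 2 = 0+0+0+0+0+0+0+0+0+0+0+0+0+0+0+0+0+0+0+0+0+0+0+0+0+0 mod 2 = 0
  c[25] = d·G[:,25] = (10111111101011001010101101)·(00000000000000000000100000) mod 2 = 0+0+0+0+0+0+0+0+0+0+0+0+0+0+0+0+0+0+0+0+1+0+0+0+0+0 mod 2 = 1
  c[26] = d·G[:,26] = (10111111101011001010101101)·(00000000000000000000010000) mod 2 = 0+0+0+0+0+0+0+0+0+0+0+0+0+0+0+0+0+0+0+0+0+0+0+0+0+0 mod 2 = 0
  c[27] = d·G[:,27] = (10111111101011001010101101)·(00000000000000000000001000) mod 2 = 0+0+0+0+0+0+0+0+0+0+0+0+0+0+0+0+0+0+0+0+0+0+1+0+0+0 mod 2 = 1
  c[28] = d·G[:,28] = (10111111101011001010101101)·(00000000000000000000000100) mod 2 = 0+0+0+0+0+0+0+0+0+0+0+0+0+0+0+0+0+0+0+0+0+0+0+1+0+0 mod 2 = 1
  c[29] = d·G[:,29] = (10111111101011001010101101)·(00000000000000000000000010) mod 2 = 0+0+0+0+0+0+0+0+0+0+0+0+0+0+0+0+0+0+0+0+0+0+0+0+0+0 mod 2 = 0
  c[30] = d·G[:,30] = (10111111101011001010101101)·(00000000000000000000000001) mod 2 = 0+0+0+0+0+0+0+0+0+0+0+0+0+0+0+0+0+0+0+0+0+0+0+0+0+1 mod 2 = 1
Codeword = 1111011111111010011001010101101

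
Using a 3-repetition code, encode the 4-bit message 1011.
Repeat each bit 3× and concatenate:
1→111  0→000  1→111  1→111
Codeword = 111000111111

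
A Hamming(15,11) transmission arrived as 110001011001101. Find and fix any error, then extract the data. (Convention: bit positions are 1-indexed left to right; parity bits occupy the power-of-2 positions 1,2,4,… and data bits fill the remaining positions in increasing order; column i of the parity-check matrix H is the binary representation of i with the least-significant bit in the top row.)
Syndrome s = H · r^T (mod 2), r = 110001011001101:
  s[0] = (101010101010101)·(110001011001101) mod 2 = 1+0+0+0+0+0+0+0+1+0+0+0+1+0+1 mod 2 = 0
  s[1] = (011001100110011)·(110001011001101) mod 2 = 0+1+0+0+0+1+0+0+0+0+0+0+0+0+1 mod 2 = 1
  s[2] = (000111100001111)·(110001011001101) mod 2 = 0+0+0+0+0+1+0+0+0+0+0+1+1+0+1 mod 2 = 0
  s[3] = (000000011111111)·(110001011001101) mod 2 = 0+0+0+0+0+0+0+1+1+0+0+1+1+0+1 mod 2 = 1
Syndrome = 0101
Column 10 of H equals this syndrome → error at bit 10 (1-indexed).
Flip bit 10: 110001011001101 → 110001011101101
Extract data bits at positions {3,5,6,7,9,10,11,12,13,14,15}: 00101101101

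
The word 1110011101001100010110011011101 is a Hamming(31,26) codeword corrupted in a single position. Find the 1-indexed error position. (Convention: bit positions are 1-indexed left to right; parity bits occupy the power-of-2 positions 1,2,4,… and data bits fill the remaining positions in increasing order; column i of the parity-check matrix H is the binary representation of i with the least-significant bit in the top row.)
Syndrome s = H · r^T (mod 2), r = 1110011101001100010110011011101:
  s[0] = (1010101010101010101010101010101)·(1110011101001100010110011011101) mod 2 = 1+0+1+0+0+0+1+0+0+0+0+0+1+0+0+0+0+0+0+0+1+0+0+0+1+0+1+0+1+0+1 mod 2 = 1
  s[1] = (0110011001100110011001100110011)·(1110011101001100010110011011101) mod 2 = 0+1+1+0+0+1+1+0+0+1+0+0+0+1+0+0+0+1+0+0+0+0+0+0+0+0+1+0+0+0+1 mod 2 = 1
  s[2] = (0001111000011110000111100001111)·(1110011101001100010110011011101) mod 2 = 0+0+0+0+0+1+1+0+0+0+0+0+1+1+0+0+0+0+0+1+1+0+0+0+0+0+0+1+1+0+1 mod 2 = 1
  s[3] = (0000000111111110000000011111111)·(1110011101001100010110011011101) mod 2 = 0+0+0+0+0+0+0+1+0+1+0+0+1+1+0+0+0+0+0+0+0+0+0+1+1+0+1+1+1+0+1 mod 2 = 0
  s[4] = (0000000000000001111111111111111)·(1110011101001100010110011011101) mod 2 = 0+0+0+0+0+0+0+0+0+0+0+0+0+0+0+0+0+1+0+1+1+0+0+1+1+0+1+1+1+0+1 mod 2 = 1
Syndrome = 11101
Column i of H is the binary representation of i, so the syndrome is the binary index of the flipped bit.
Read s = 11101 with s[0] as LSB: 1·2^0 + 1·2^1 + 1·2^2 + 0·2^3 + 1·2^4 = 23.
Error is at bit position 23.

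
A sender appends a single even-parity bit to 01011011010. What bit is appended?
Sum of data bits: 0+1+0+1+1+0+1+1+0+1+0 = 6.
6 mod 2 = 0, so parity bit = 0.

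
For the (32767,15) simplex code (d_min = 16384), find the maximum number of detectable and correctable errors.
Detection only: up to d_min − 1 = 16383 errors.
Correction: up to ⌊(d_min − 1)/2⌋ = ⌊16383/2⌋ = 8191 errors.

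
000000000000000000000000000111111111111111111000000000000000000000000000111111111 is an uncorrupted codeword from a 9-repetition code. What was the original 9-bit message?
Split into 9-bit blocks: 000000000 000000000 000000000 111111111 111111111 000000000 000000000 000000000 111111111
Data = 000110001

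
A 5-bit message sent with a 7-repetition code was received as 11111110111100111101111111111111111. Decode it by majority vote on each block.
Split into 7-bit blocks and majority-vote each:
  block 1 = 1111111: 7 ones, 0 zeros → 1
  block 2 = 0111100: 4 ones, 3 zeros → 1
  block 3 = 1111011: 6 ones, 1 zeros → 1
  block 4 = 1111111: 7 ones, 0 zeros → 1
  block 5 = 1111111: 7 ones, 0 zeros → 1
Decoded = 11111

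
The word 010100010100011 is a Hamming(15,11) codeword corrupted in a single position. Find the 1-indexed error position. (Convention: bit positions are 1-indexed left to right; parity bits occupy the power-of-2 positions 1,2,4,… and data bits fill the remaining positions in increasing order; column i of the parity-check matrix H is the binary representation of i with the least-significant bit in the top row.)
Syndrome s = H · r^T (mod 2), r = 010100010100011:
  s[0] = (101010101010101)·(010100010100011) mod 2 = 0+0+0+0+0+0+0+0+0+0+0+0+0+0+1 mod 2 = 1
  s[1] = (011001100110011)·(010100010100011) mod 2 = 0+1+0+0+0+0+0+0+0+1+0+0+0+1+1 mod 2 = 0
  s[2] = (000111100001111)·(010100010100011) mod 2 = 0+0+0+1+0+0+0+0+0+0+0+0+0+1+1 mod 2 = 1
  s[3] = (000000011111111)·(010100010100011) mod 2 = 0+0+0+0+0+0+0+1+0+1+0+0+0+1+1 mod 2 = 0
Syndrome = 1010
Column i of H is the binary representation of i, so the syndrome is the binary index of the flipped bit.
Read s = 1010 with s[0] as LSB: 1·2^0 + 0·2^1 + 1·2^2 + 0·2^3 = 5.
Error is at bit position 5.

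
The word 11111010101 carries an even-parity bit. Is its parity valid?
Sum of all bits: 1+1+1+1+1+0+1+0+1+0+1 = 8; 8 mod 2 = 0. Result is 0 → valid parity.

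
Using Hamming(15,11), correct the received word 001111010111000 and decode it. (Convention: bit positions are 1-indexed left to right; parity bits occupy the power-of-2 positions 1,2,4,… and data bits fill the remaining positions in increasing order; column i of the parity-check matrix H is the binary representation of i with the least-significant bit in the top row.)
Syndrome s = H · r^T (mod 2), r = 001111010111000:
  s[0] = (101010101010101)·(001111010111000) mod 2 = 0+0+1+0+1+0+0+0+0+0+1+0+0+0+0 mod 2 = 1
  s[1] = (011001100110011)·(001111010111000) mod 2 = 0+0+1+0+0+1+0+0+0+1+1+0+0+0+0 mod 2 = 0
  s[2] = (000111100001111)·(001111010111000) mod 2 = 0+0+0+1+1+1+0+0+0+0+0+1+0+0+0 mod 2 = 0
  s[3] = (000000011111111)·(001111010111000) mod 2 = 0+0+0+0+0+0+0+1+0+1+1+1+0+0+0 mod 2 = 0
Syndrome = 1000
Column 1 of H equals this syndrome → error at bit 1 (1-indexed).
Flip bit 1: 001111010111000 → 101111010111000
Extract data bits at positions {3,5,6,7,9,10,11,12,13,14,15}: 11100111000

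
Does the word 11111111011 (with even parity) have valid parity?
Sum of all bits: 1+1+1+1+1+1+1+1+0+1+1 = 10; 10 mod 2 = 0. Result is 0 → valid parity.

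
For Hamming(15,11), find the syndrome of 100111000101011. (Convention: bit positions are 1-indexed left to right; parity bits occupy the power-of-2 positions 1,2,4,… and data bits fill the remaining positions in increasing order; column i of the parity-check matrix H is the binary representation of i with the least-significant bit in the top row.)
Syndrome s = H · r^T (mod 2), r = 100111000101011:
  s[0] = (101010101010101)·(100111000101011) mod 2 = 1+0+0+0+1+0+0+0+0+0+0+0+0+0+1 mod 2 = 1
  s[1] = (011001100110011)·(100111000101011) mod 2 = 0+0+0+0+0+1+0+0+0+1+0+0+0+1+1 mod 2 = 0
  s[2] = (000111100001111)·(100111000101011) mod 2 = 0+0+0+1+1+1+0+0+0+0+0+1+0+1+1 mod 2 = 0
  s[3] = (000000011111111)·(100111000101011) mod 2 = 0+0+0+0+0+0+0+0+0+1+0+1+0+1+1 mod 2 = 0
Syndrome = 1000
Non-zero syndrome: error at position 1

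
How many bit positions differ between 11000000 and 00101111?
XOR = 11101111, count of 1s = 7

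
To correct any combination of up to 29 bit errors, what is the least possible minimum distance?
Correcting t errors requires d_min ≥ 2t + 1 = 2·29 + 1 = 59.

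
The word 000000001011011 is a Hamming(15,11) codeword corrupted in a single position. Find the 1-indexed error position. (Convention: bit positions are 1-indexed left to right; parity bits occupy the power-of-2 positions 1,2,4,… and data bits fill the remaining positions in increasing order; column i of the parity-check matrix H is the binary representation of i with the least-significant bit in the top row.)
Syndrome s = H · r^T (mod 2), r = 000000001011011:
  s[0] = (101010101010101)·(000000001011011) mod 2 = 0+0+0+0+0+0+0+0+1+0+1+0+0+0+1 mod 2 = 1
  s[1] = (011001100110011)·(000000001011011) mod 2 = 0+0+0+0+0+0+0+0+0+0+1+0+0+1+1 mod 2 = 1
  s[2] = (000111100001111)·(000000001011011) mod 2 = 0+0+0+0+0+0+0+0+0+0+0+1+0+1+1 mod 2 = 1
  s[3] = (000000011111111)·(000000001011011) mod 2 = 0+0+0+0+0+0+0+0+1+0+1+1+0+1+1 mod 2 = 1
Syndrome = 1111
Column i of H is the binary representation of i, so the syndrome is the binary index of the flipped bit.
Read s = 1111 with s[0] as LSB: 1·2^0 + 1·2^1 + 1·2^2 + 1·2^3 = 15.
Error is at bit position 15.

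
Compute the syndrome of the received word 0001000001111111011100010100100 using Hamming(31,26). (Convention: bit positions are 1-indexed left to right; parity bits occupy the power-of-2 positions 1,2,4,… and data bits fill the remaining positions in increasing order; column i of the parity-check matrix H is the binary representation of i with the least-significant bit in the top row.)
Syndrome s = H · r^T (mod 2), r = 0001000001111111011100010100100:
  s[0] = (1010101010101010101010101010101)·(0001000001111111011100010100100) mod 2 = 0+0+0+0+0+0+0+0+0+0+1+0+1+0+1+0+0+0+1+0+0+0+0+0+0+0+0+0+1+0+0 mod 2 = 1
  s[1] = (0110011001100110011001100110011)·(0001000001111111011100010100100) mod 2 = 0+0+0+0+0+0+0+0+0+1+1+0+0+1+1+0+0+1+1+0+0+0+0+0+0+1+0+0+0+0+0 mod 2 = 1
  s[2] = (0001111000011110000111100001111)·(0001000001111111011100010100100) mod 2 = 0+0+0+1+0+0+0+0+0+0+0+1+1+1+1+0+0+0+0+1+0+0+0+0+0+0+0+0+1+0+0 mod 2 = 1
  s[3] = (0000000111111110000000011111111)·(0001000001111111011100010100100) mod 2 = 0+0+0+0+0+0+0+0+0+1+1+1+1+1+1+0+0+0+0+0+0+0+0+1+0+1+0+0+1+0+0 mod 2 = 1
  s[4] = (0000000000000001111111111111111)·(0001000001111111011100010100100) mod 2 = 0+0+0+0+0+0+0+0+0+0+0+0+0+0+0+1+0+1+1+1+0+0+0+1+0+1+0+0+1+0+0 mod 2 = 1
Syndrome = 11111
Non-zero syndrome: error at position 31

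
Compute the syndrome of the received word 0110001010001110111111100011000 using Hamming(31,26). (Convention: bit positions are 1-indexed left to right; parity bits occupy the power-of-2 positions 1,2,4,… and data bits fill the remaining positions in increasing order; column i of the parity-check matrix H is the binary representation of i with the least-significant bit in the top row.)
Syndrome s = H · r^T (mod 2), r = 0110001010001110111111100011000:
  s[0] = (1010101010101010101010101010101)·(0110001010001110111111100011000) mod 2 = 0+0+1+0+0+0+1+0+1+0+0+0+1+0+1+0+1+0+1+0+1+0+1+0+0+0+1+0+0+0+0 mod 2 = 0
  s[1] = (0110011001100110011001100110011)·(0110001010001110111111100011000) mod 2 = 0+1+1+0+0+0+1+0+0+0+0+0+0+1+1+0+0+1+1+0+0+1+1+0+0+0+1+0+0+0+0 mod 2 = 0
  s[2] = (0001111000011110000111100001111)·(0110001010001110111111100011000) mod 2 = 0+0+0+0+0+0+1+0+0+0+0+0+1+1+1+0+0+0+0+1+1+1+1+0+0+0+0+1+0+0+0 mod 2 = 1
  s[3] = (0000000111111110000000011111111)·(0110001010001110111111100011000) mod 2 = 0+0+0+0+0+0+0+0+1+0+0+0+1+1+1+0+0+0+0+0+0+0+0+0+0+0+1+1+0+0+0 mod 2 = 0
  s[4] = (0000000000000001111111111111111)·(0110001010001110111111100011000) mod 2 = 0+0+0+0+0+0+0+0+0+0+0+0+0+0+0+0+1+1+1+1+1+1+1+0+0+0+1+1+0+0+0 mod 2 = 1
Syndrome = 00101
Non-zero syndrome: error at position 20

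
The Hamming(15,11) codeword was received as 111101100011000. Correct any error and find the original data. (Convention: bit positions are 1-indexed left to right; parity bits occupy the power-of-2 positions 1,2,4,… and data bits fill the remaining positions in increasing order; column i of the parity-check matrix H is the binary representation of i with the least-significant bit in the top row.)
Syndrome s = H · r^T (mod 2), r = 111101100011000:
  s[0] = (101010101010101)·(111101100011000) mod 2 = 1+0+1+0+0+0+1+0+0+0+1+0+0+0+0 mod 2 = 0
  s[1] = (011001100110011)·(111101100011000) mod 2 = 0+1+1+0+0+1+1+0+0+0+1+0+0+0+0 mod 2 = 1
  s[2] = (000111100001111)·(111101100011000) mod 2 = 0+0+0+1+0+1+1+0+0+0+0+1+0+0+0 mod 2 = 0
  s[3] = (000000011111111)·(111101100011000) mod 2 = 0+0+0+0+0+0+0+0+0+0+1+1+0+0+0 mod 2 = 0
Syndrome = 0100
Column 2 of H equals this syndrome → error at bit 2 (1-indexed).
Flip bit 2: 111101100011000 → 101101100011000
Extract data bits at positions {3,5,6,7,9,10,11,12,13,14,15}: 10110011000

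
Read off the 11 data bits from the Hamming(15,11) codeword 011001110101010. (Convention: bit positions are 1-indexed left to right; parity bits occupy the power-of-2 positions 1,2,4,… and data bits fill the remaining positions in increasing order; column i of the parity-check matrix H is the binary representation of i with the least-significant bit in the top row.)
Parity bits occupy power-of-2 positions; data bits are at positions {3,5,6,7,9,10,11,12,13,14,15} (1-indexed).
Extract: c[3]=1 c[5]=0 c[6]=1 c[7]=1 c[9]=0 c[10]=1 c[11]=0 c[12]=1 c[13]=0 c[14]=1 c[15]=0
Data = 10110101010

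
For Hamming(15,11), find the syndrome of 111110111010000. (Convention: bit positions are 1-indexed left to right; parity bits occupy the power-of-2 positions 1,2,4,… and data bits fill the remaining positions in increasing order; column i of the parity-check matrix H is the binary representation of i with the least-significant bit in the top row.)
Syndrome s = H · r^T (mod 2), r = 111110111010000:
  s[0] = (101010101010101)·(111110111010000) mod 2 = 1+0+1+0+1+0+1+0+1+0+1+0+0+0+0 mod 2 = 0
  s[1] = (011001100110011)·(111110111010000) mod 2 = 0+1+1+0+0+0+1+0+0+0+1+0+0+0+0 mod 2 = 0
  s[2] = (000111100001111)·(111110111010000) mod 2 = 0+0+0+1+1+0+1+0+0+0+0+0+0+0+0 mod 2 = 1
  s[3] = (000000011111111)·(111110111010000) mod 2 = 0+0+0+0+0+0+0+1+1+0+1+0+0+0+0 mod 2 = 1
Syndrome = 0011
Non-zero syndrome: error at position 12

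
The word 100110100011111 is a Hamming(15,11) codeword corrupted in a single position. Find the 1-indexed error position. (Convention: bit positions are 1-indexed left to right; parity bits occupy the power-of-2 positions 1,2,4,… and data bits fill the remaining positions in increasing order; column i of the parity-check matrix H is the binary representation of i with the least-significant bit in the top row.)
Syndrome s = H · r^T (mod 2), r = 100110100011111:
  s[0] = (101010101010101)·(100110100011111) mod 2 = 1+0+0+0+1+0+1+0+0+0+1+0+1+0+1 mod 2 = 0
  s[1] = (011001100110011)·(100110100011111) mod 2 = 0+0+0+0+0+0+1+0+0+0+1+0+0+1+1 mod 2 = 0
  s[2] = (000111100001111)·(100110100011111) mod 2 = 0+0+0+1+1+0+1+0+0+0+0+1+1+1+1 mod 2 = 1
  s[3] = (000000011111111)·(100110100011111) mod 2 = 0+0+0+0+0+0+0+0+0+0+1+1+1+1+1 mod 2 = 1
Syndrome = 0011
Column i of H is the binary representation of i, so the syndrome is the binary index of the flipped bit.
Read s = 0011 with s[0] as LSB: 0·2^0 + 0·2^1 + 1·2^2 + 1·2^3 = 12.
Error is at bit position 12.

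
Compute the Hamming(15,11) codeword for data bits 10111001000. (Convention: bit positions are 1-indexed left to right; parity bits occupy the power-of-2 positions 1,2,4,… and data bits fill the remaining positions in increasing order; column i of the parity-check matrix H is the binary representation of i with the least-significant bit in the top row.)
Codeword c = d · G (mod 2), d = 10111001000:
  c[0] = d·G[:,0] = (10111001000)·(11011010101) mod 2 = 1+0+0+1+1+0+0+0+0+0+0 mod 2 = 1
  c[1] = d·G[:,1] = (10111001000)·(10110110011) mod 2 = 1+0+1+1+0+0+0+0+0+0+0 mod 2 = 1
  c[2] = d·G[:,2] = (10111001000)·(10000000000) mod 2 = 1+0+0+0+0+0+0+0+0+0+0 mod 2 = 1
  c[3] = d·G[:,3] = (10111001000)·(01110001111) mod 2 = 0+0+1+1+0+0+0+1+0+0+0 mod 2 = 1
  c[4] = d·G[:,4] = (10111001000)·(01000000000) mod 2 = 0+0+0+0+0+0+0+0+0+0+0 mod 2 = 0
  c[5] = d·G[:,5] = (10111001000)·(00100000000) mod 2 = 0+0+1+0+0+0+0+0+0+0+0 mod 2 = 1
  c[6] = d·G[:,6] = (10111001000)·(00010000000) mod 2 = 0+0+0+1+0+0+0+0+0+0+0 mod 2 = 1
  c[7] = d·G[:,7] = (10111001000)·(00001111111) mod 2 = 0+0+0+0+1+0+0+1+0+0+0 mod 2 = 0
  c[8] = d·G[:,8] = (10111001000)·(00001000000) mod 2 = 0+0+0+0+1+0+0+0+0+0+0 mod 2 = 1
  c[9] = d·G[:,9] = (10111001000)·(00000100000) mod 2 = 0+0+0+0+0+0+0+0+0+0+0 mod 2 = 0
  c[10] = d·G[:,10] = (10111001000)·(00000010000) mod 2 = 0+0+0+0+0+0+0+0+0+0+0 mod 2 = 0
  c[11] = d·G[:,11] = (10111001000)·(00000001000) mod 2 = 0+0+0+0+0+0+0+1+0+0+0 mod 2 = 1
  c[12] = d·G[:,12] = (10111001000)·(00000000100) mod 2 = 0+0+0+0+0+0+0+0+0+0+0 mod 2 = 0
  c[13] = d·G[:,13] = (10111001000)·(00000000010) mod 2 = 0+0+0+0+0+0+0+0+0+0+0 mod 2 = 0
  c[14] = d·G[:,14] = (10111001000)·(00000000001) mod 2 = 0+0+0+0+0+0+0+0+0+0+0 mod 2 = 0
Codeword = 111101101001000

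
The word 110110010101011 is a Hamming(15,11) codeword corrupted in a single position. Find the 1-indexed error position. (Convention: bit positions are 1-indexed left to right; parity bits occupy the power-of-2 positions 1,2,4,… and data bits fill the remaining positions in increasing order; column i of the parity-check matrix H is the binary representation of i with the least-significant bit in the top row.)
Syndrome s = H · r^T (mod 2), r = 110110010101011:
  s[0] = (101010101010101)·(110110010101011) mod 2 = 1+0+0+0+1+0+0+0+0+0+0+0+0+0+1 mod 2 = 1
  s[1] = (011001100110011)·(110110010101011) mod 2 = 0+1+0+0+0+0+0+0+0+1+0+0+0+1+1 mod 2 = 0
  s[2] = (000111100001111)·(110110010101011) mod 2 = 0+0+0+1+1+0+0+0+0+0+0+1+0+1+1 mod 2 = 1
  s[3] = (000000011111111)·(110110010101011) mod 2 = 0+0+0+0+0+0+0+1+0+1+0+1+0+1+1 mod 2 = 1
Syndrome = 1011
Column i of H is the binary representation of i, so the syndrome is the binary index of the flipped bit.
Read s = 1011 with s[0] as LSB: 1·2^0 + 0·2^1 + 1·2^2 + 1·2^3 = 13.
Error is at bit position 13.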